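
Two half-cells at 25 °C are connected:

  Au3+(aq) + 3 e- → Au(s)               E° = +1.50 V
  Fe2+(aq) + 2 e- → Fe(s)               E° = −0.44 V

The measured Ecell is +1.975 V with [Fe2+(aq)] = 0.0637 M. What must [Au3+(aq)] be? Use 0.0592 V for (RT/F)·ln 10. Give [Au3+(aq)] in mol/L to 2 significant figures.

With Au³⁺/Au at the cathode and Fe²⁺/Fe at the anode, E°cell = +1.50 − (−0.44) = +1.94 V (n = 6).
From the Nernst equation, log Q = n(E° − E)/0.0592 = 6·(+1.94 − (+1.975))/0.0592 = −3.547.
For 2 Au3+(aq) + 3 Fe(s) → 2 Au(s) + 3 Fe2+(aq), the reaction quotient is Q = [Fe2+(aq)]^3 / [Au3+(aq)]^2.
Substituting the known concentrations and solving, log [Au3+(aq)] = −0.020 and [Au3+(aq)] = 0.95 M.

0.95 M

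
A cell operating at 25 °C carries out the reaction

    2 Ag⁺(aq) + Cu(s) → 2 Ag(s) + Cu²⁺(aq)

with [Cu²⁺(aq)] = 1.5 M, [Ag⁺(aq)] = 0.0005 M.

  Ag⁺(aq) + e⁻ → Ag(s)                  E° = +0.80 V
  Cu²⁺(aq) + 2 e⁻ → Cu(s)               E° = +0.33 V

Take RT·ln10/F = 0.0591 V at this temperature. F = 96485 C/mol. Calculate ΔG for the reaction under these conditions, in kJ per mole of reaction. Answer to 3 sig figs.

−52.0 kJ/mol

The standard cell potential is +0.80 − (+0.33) = +0.47 V, with n = 2 electrons in the balanced equation.
The reaction quotient is [Cu²⁺(aq)] / [Ag⁺(aq)]^2 = 6×10^6; by Nernst, E = +0.47 − (0.0591/2)(6.778) = +0.2697 V.
Finally ΔG = −nFE = −(2)(96485 C/mol)(+0.2697 V) = −52.0 kJ/mol.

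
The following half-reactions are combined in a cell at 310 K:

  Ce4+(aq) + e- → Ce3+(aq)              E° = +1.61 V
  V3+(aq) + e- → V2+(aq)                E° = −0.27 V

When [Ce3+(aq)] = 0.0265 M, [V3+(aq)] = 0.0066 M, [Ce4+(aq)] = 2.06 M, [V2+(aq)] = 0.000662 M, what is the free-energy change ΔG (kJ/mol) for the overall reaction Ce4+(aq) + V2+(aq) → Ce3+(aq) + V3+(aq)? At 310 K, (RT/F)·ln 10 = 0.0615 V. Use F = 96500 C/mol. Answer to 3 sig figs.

The standard cell potential is +1.61 − (−0.27) = +1.88 V, with n = 1 electron in the balanced equation.
Q = ([Ce3+(aq)]·[V3+(aq)]) / ([Ce4+(aq)]·[V2+(aq)]) = 0.128, so log Q = −0.892 and E = +1.88 − (0.0615/1)(−0.892) = +1.9349 V.
Finally ΔG = −nFE = −(1)(96500 C/mol)(+1.9349 V) = −187 kJ/mol.

−187 kJ/mol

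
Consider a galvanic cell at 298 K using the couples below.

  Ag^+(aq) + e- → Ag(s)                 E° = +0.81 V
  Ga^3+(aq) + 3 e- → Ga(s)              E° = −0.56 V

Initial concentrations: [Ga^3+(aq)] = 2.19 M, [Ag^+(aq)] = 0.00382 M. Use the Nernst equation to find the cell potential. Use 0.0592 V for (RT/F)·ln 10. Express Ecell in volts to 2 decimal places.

Since E°(Ag⁺/Ag) > E°(Ga³⁺/Ga), Ag⁺/Ag serves as the cathode.
The standard potential is +0.81 − (−0.56) = +1.37 V and the balanced reaction transfers n = 3 electrons.
For the overall reaction 3 Ag^+(aq) + Ga(s) → 3 Ag(s) + Ga^3+(aq), Q = [Ga^3+(aq)] / [Ag^+(aq)]^3 = 3.93×10^7, giving log Q = 7.594.
E = E° − (0.0592/n)·log Q = +1.37 − (0.0592/3)(7.594) = +1.22 V.

+1.22 V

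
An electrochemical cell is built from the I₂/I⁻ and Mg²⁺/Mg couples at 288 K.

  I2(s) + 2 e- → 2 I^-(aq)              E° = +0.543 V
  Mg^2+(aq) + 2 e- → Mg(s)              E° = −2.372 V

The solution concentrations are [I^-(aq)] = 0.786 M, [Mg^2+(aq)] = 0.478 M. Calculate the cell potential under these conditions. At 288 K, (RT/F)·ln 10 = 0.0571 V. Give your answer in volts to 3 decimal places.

+2.930 V

The I₂/I⁻ couple has the more positive E°, so it is the cathode; Mg²⁺/Mg is the anode.
The standard potential is +0.543 − (−2.372) = +2.915 V and the balanced reaction transfers n = 2 electrons.
Balancing gives I2(s) + Mg(s) → 2 I^-(aq) + Mg^2+(aq); hence Q = [I^-(aq)]^2·[Mg^2+(aq)] = 0.295 (log Q = −0.530).
Applying E = E° − (RT ln10/nF)·log Q gives +2.915 − (0.0571/2)(−0.530) = +2.930 V.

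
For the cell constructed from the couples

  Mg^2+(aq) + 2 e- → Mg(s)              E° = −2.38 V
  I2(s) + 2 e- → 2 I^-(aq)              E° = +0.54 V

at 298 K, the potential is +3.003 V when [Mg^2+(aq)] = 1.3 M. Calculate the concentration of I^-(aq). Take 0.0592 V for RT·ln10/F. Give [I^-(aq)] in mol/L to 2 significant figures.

0.035 M

The I₂/I⁻ couple has the larger reduction potential, so it is the cathode: E°cell = +0.54 − (−2.38) = +2.92 V and n = 2.
From the Nernst equation, log Q = n(E° − E)/0.0592 = 2·(+2.92 − (+3.003))/0.0592 = −2.804.
Balancing electrons gives I2(s) + Mg(s) → 2 I^-(aq) + Mg^2+(aq); thus Q = [I^-(aq)]^2·[Mg^2+(aq)].
Solving for the unknown gives log [I^-(aq)] = −1.459, so [I^-(aq)] ≈ 0.035 M.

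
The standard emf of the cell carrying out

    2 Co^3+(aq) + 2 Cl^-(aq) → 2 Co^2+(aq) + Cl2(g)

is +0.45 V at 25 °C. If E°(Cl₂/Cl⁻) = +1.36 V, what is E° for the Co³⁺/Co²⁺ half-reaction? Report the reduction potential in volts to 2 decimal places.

+1.81 V

In the reaction as written the Co³⁺/Co²⁺ couple is reduced (cathode) and Cl₂/Cl⁻ is oxidized (anode), so E°cell = E°(Co³⁺/Co²⁺) − E°(Cl₂/Cl⁻).
E°(Co³⁺/Co²⁺) = E°cell + E°(anode) = +0.45 + (+1.36) = +1.81 V.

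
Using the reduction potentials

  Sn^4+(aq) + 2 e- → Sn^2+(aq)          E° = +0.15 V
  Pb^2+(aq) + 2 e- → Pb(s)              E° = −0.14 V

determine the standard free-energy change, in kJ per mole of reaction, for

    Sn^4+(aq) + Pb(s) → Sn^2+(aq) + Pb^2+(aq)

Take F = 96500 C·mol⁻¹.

−56.0 kJ/mol

In the reaction as written Sn^4+(aq) is reduced, so the Sn⁴⁺/Sn²⁺ couple is the cathode and Pb²⁺/Pb is the anode.
E°cell = +0.15 − (−0.14) = +0.29 V; balancing electrons gives n = 2.
ΔG° = −nFE°cell = −(2)(96500)(+0.29) J/mol = −56.0 kJ/mol.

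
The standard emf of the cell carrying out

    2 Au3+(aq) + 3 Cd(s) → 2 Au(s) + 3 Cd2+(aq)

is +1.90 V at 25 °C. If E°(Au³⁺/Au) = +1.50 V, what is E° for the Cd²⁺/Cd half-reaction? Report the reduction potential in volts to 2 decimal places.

In the reaction as written the Au³⁺/Au couple is reduced (cathode) and Cd²⁺/Cd is oxidized (anode), so E°cell = E°(Au³⁺/Au) − E°(Cd²⁺/Cd).
E°(Cd²⁺/Cd) = E°(cathode) − E°cell = +1.50 − (+1.90) = −0.40 V.

−0.40 V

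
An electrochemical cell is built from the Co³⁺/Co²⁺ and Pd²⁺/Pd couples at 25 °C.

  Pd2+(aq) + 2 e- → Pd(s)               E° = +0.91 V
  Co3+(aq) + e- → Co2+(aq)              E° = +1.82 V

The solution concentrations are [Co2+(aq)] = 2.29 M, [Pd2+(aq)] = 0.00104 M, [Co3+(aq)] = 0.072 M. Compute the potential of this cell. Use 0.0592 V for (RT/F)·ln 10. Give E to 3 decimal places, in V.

+0.909 V

Co³⁺/Co²⁺ is reduced (cathode, E° = +1.82 V) and Pd²⁺/Pd is oxidized (anode).
The standard potential is +1.82 − (+0.91) = +0.91 V and the balanced reaction transfers n = 2 electrons.
For the overall reaction 2 Co3+(aq) + Pd(s) → 2 Co2+(aq) + Pd2+(aq), Q = ([Co2+(aq)]^2·[Pd2+(aq)]) / [Co3+(aq)]^2 = 1.05, giving log Q = 0.022.
E = E° − (0.0592/n)·log Q = +0.91 − (0.0592/2)(0.022) = +0.909 V.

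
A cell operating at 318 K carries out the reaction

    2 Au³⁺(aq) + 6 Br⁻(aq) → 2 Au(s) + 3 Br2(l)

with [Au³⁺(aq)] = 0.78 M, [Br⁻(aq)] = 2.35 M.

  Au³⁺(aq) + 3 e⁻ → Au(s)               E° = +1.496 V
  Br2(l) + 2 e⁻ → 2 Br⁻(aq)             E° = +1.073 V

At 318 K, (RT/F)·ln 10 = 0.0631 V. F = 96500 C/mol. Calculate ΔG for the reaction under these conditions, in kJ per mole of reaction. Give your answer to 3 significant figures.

−257 kJ/mol

With Au³⁺/Au reduced at the cathode, E°cell = +1.496 − (+1.073) = +0.423 V and n = 6.
Q = 1 / ([Au³⁺(aq)]^2·[Br⁻(aq)]^6) = 0.00976, so log Q = −2.011 and E = +0.423 − (0.0631/6)(−2.011) = +0.4441 V.
ΔG = −nFE = −(6)(96500)(+0.4441) J/mol = −257 kJ/mol.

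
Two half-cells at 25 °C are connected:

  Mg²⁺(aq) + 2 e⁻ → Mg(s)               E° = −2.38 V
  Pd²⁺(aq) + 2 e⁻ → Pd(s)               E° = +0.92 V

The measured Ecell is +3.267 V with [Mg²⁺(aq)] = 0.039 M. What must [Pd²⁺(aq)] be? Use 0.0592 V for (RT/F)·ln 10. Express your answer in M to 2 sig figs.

The Pd²⁺/Pd couple has the larger reduction potential, so it is the cathode: E°cell = +0.92 − (−2.38) = +3.30 V and n = 2.
Since E = E° − (0.0592/n)·log Q, log Q = n(E° − E)/0.0592 = 1.115.
Balancing electrons gives Pd²⁺(aq) + Mg(s) → Pd(s) + Mg²⁺(aq); thus Q = [Mg²⁺(aq)] / [Pd²⁺(aq)].
Isolating [Pd²⁺(aq)] in Q = 10^{1.115} yields log [Pd²⁺(aq)] = −2.524, i.e. 0.0030 M.

0.0030 M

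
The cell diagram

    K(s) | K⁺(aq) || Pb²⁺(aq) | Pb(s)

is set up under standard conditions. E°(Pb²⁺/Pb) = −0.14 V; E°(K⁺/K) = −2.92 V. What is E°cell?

+2.78 V

By convention the left-hand electrode in cell notation is the anode (oxidation) and the right-hand electrode is the cathode (reduction).
E°cell = E°(right) − E°(left) = −0.14 − (−2.92) = +2.78 V.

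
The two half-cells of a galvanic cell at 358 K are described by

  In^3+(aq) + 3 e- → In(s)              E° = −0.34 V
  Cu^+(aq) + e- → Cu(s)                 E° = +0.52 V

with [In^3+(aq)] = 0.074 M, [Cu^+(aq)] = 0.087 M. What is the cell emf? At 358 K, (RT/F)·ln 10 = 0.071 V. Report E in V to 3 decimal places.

+0.811 V

The Cu⁺/Cu couple has the more positive E°, so it is the cathode; In³⁺/In is the anode.
E°cell = E°cat − E°an = +0.52 − (−0.34) = +0.86 V; n = 3.
Balancing gives 3 Cu^+(aq) + In(s) → 3 Cu(s) + In^3+(aq); hence Q = [In^3+(aq)] / [Cu^+(aq)]^3 = 112 (log Q = 2.051).
By the Nernst equation, E = +0.86 − (0.071/3)·(2.051) = +0.811 V.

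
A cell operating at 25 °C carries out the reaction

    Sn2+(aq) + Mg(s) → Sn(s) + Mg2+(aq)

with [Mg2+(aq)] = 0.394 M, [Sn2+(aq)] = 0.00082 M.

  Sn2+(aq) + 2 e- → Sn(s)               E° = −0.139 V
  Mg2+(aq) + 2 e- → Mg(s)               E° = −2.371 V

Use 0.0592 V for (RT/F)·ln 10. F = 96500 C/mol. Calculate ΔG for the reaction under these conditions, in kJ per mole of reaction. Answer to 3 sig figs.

With Sn²⁺/Sn reduced at the cathode, E°cell = −0.139 − (−2.371) = +2.232 V and n = 2.
The reaction quotient is [Mg2+(aq)] / [Sn2+(aq)] = 480; by Nernst, E = +2.232 − (0.0592/2)(2.682) = +2.1526 V.
Then ΔG = −nFE = −2 × 96500 × +2.1526 J/mol = −415 kJ/mol.

−415 kJ/mol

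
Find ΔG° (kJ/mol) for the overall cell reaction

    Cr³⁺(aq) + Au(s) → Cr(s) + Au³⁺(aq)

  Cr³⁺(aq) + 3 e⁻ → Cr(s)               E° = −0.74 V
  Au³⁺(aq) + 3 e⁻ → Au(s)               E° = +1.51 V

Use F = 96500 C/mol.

+651 kJ/mol

In the reaction as written Cr³⁺(aq) is reduced, so the Cr³⁺/Cr couple is the cathode and Au³⁺/Au is the anode.
E°cell = −0.74 − (+1.51) = −2.25 V; balancing electrons gives n = 3.
ΔG° = −nFE°cell = −(3)(96500)(−2.25) J/mol = +651 kJ/mol.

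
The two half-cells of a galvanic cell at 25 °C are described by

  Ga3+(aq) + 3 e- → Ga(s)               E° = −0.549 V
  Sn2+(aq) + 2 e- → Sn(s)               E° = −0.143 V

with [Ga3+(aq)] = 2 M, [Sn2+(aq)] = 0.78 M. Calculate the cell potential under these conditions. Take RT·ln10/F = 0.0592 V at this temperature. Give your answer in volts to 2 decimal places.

+0.40 V

The Sn²⁺/Sn couple has the more positive E°, so it is the cathode; Ga³⁺/Ga is the anode.
E°cell = −0.143 − (−0.549) = +0.406 V, with n = 6 electrons transferred.
Balancing gives 3 Sn2+(aq) + 2 Ga(s) → 3 Sn(s) + 2 Ga3+(aq); hence Q = [Ga3+(aq)]^2 / [Sn2+(aq)]^3 = 8.43 (log Q = 0.926).
By the Nernst equation, E = +0.406 − (0.0592/6)·(0.926) = +0.40 V.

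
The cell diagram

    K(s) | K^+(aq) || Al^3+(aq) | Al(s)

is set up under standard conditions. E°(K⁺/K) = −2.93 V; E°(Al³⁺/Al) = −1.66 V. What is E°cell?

+1.27 V

By convention the left-hand electrode in cell notation is the anode (oxidation) and the right-hand electrode is the cathode (reduction).
E°cell = E°(right) − E°(left) = −1.66 − (−2.93) = +1.27 V.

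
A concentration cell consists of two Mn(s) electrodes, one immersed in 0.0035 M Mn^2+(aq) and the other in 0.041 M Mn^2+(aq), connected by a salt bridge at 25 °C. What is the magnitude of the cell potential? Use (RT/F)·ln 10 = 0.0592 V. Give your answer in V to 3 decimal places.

0.032 V

For a concentration cell E°cell = 0, since both electrodes use the same couple.
The compartment with the higher Mn^2+(aq) concentration (0.041 M) acts as the cathode; ions are reduced there and produced at the dilute (0.0035 M) anode.
With n = 2, Ecell = −(0.0592/2)·log([dilute]/[conc]) = −(0.0592/2)·log(0.0035/0.041) = +0.032 V.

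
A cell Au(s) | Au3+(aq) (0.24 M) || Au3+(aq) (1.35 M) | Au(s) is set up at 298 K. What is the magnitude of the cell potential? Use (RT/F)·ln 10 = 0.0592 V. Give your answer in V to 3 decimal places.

For a concentration cell E°cell = 0, since both electrodes use the same couple.
The compartment with the higher Au3+(aq) concentration (1.35 M) acts as the cathode; ions are reduced there and produced at the dilute (0.24 M) anode.
With n = 3, Ecell = −(0.0592/3)·log([dilute]/[conc]) = −(0.0592/3)·log(0.24/1.35) = +0.015 V.

0.015 V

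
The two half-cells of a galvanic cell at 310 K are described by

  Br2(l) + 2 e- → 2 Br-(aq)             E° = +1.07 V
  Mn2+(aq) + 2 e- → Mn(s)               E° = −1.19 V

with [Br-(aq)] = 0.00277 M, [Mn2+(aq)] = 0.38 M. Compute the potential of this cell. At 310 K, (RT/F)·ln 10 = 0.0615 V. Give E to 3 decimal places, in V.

Br₂/Br⁻ is reduced (cathode, E° = +1.07 V) and Mn²⁺/Mn is oxidized (anode).
E°cell = E°cat − E°an = +1.07 − (−1.19) = +2.26 V; n = 2.
Balancing gives Br2(l) + Mn(s) → 2 Br-(aq) + Mn2+(aq); hence Q = [Br-(aq)]^2·[Mn2+(aq)] = 2.92×10^−6 (log Q = −5.535).
By the Nernst equation, E = +2.26 − (0.0615/2)·(−5.535) = +2.430 V.

+2.430 V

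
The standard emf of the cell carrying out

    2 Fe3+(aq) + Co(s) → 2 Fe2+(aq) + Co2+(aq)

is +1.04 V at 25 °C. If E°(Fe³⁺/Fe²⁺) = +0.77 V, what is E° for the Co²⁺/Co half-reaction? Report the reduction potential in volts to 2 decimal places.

In the reaction as written the Fe³⁺/Fe²⁺ couple is reduced (cathode) and Co²⁺/Co is oxidized (anode), so E°cell = E°(Fe³⁺/Fe²⁺) − E°(Co²⁺/Co).
E°(Co²⁺/Co) = E°(cathode) − E°cell = +0.77 − (+1.04) = −0.27 V.

−0.27 V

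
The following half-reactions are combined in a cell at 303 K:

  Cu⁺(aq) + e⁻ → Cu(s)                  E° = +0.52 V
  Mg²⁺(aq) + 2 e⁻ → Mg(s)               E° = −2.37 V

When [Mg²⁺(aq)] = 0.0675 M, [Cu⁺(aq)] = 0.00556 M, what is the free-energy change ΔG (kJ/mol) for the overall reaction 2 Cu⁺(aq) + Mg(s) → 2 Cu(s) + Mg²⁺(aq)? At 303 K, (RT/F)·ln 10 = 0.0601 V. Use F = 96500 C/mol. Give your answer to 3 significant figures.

−538 kJ/mol

With Cu⁺/Cu reduced at the cathode, E°cell = +0.52 − (−2.37) = +2.89 V and n = 2.
The reaction quotient is [Mg²⁺(aq)] / [Cu⁺(aq)]^2 = 2.18×10^3; by Nernst, E = +2.89 − (0.0601/2)(3.339) = +2.7897 V.
Finally ΔG = −nFE = −(2)(96500 C/mol)(+2.7897 V) = −538 kJ/mol.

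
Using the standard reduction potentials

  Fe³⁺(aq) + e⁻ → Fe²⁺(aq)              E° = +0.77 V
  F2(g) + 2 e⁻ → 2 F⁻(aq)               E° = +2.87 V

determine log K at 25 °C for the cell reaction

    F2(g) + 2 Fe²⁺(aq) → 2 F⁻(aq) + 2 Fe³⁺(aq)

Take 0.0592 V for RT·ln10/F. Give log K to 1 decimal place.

log K = 70.9

The F₂/F⁻ couple is reduced (cathode); E°cell = +2.87 − (+0.77) = +2.10 V with n = 2.
At equilibrium E = 0, so log K = nE°cell / 0.0592 = (2)(+2.10) / 0.0592 = 70.9.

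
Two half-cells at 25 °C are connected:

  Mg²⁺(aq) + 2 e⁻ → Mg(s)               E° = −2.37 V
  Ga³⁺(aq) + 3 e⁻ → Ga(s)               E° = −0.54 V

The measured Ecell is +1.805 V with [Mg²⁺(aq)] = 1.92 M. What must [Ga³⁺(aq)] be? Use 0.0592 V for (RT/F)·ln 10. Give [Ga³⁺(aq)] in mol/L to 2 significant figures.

0.14 M

Ga³⁺/Ga is the cathode (higher E°); E°cell = −0.54 − (−2.37) = +1.83 V with n = 6.
From the Nernst equation, log Q = n(E° − E)/0.0592 = 6·(+1.83 − (+1.805))/0.0592 = 2.534.
For 2 Ga³⁺(aq) + 3 Mg(s) → 2 Ga(s) + 3 Mg²⁺(aq), the reaction quotient is Q = [Mg²⁺(aq)]^3 / [Ga³⁺(aq)]^2.
Solving for the unknown gives log [Ga³⁺(aq)] = −0.842, so [Ga³⁺(aq)] ≈ 0.14 M.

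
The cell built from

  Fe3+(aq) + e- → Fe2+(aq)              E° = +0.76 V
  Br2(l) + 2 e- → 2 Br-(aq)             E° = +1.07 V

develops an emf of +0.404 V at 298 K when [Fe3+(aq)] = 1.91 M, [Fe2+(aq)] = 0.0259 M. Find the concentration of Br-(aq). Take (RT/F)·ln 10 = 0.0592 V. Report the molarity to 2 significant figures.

Br₂/Br⁻ is the cathode (higher E°); E°cell = +1.07 − (+0.76) = +0.31 V with n = 2.
Since E = E° − (0.0592/n)·log Q, log Q = n(E° − E)/0.0592 = −3.176.
Balancing electrons gives Br2(l) + 2 Fe2+(aq) → 2 Br-(aq) + 2 Fe3+(aq); thus Q = ([Br-(aq)]^2·[Fe3+(aq)]^2) / [Fe2+(aq)]^2.
Isolating [Br-(aq)] in Q = 10^{−3.176} yields log [Br-(aq)] = −3.456, i.e. 0.00035 M.

0.00035 M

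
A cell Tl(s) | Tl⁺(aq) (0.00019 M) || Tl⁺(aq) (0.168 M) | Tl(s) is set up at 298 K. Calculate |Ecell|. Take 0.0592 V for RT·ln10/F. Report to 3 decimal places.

For a concentration cell E°cell = 0, since both electrodes use the same couple.
The compartment with the higher Tl⁺(aq) concentration (0.168 M) acts as the cathode; ions are reduced there and produced at the dilute (0.00019 M) anode.
With n = 1, Ecell = −(0.0592/1)·log([dilute]/[conc]) = −(0.0592/1)·log(0.00019/0.168) = +0.174 V.

0.174 V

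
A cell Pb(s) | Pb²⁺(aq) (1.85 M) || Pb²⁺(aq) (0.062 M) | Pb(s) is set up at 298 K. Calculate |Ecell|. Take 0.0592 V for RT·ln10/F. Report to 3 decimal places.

For a concentration cell E°cell = 0, since both electrodes use the same couple.
The compartment with the higher Pb²⁺(aq) concentration (1.85 M) acts as the cathode; ions are reduced there and produced at the dilute (0.062 M) anode.
With n = 2, Ecell = −(0.0592/2)·log([dilute]/[conc]) = −(0.0592/2)·log(0.062/1.85) = +0.044 V.

0.044 V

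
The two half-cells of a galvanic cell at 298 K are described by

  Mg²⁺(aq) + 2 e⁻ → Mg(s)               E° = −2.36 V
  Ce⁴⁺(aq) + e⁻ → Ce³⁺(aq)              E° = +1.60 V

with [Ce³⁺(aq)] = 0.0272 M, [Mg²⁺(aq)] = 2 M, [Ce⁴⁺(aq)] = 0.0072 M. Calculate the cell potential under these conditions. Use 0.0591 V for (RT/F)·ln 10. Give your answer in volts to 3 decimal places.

+3.917 V

Ce⁴⁺/Ce³⁺ is reduced (cathode, E° = +1.60 V) and Mg²⁺/Mg is oxidized (anode).
E°cell = E°cat − E°an = +1.60 − (−2.36) = +3.96 V; n = 2.
For the overall reaction 2 Ce⁴⁺(aq) + Mg(s) → 2 Ce³⁺(aq) + Mg²⁺(aq), Q = ([Ce³⁺(aq)]^2·[Mg²⁺(aq)]) / [Ce⁴⁺(aq)]^2 = 28.5, giving log Q = 1.456.
By the Nernst equation, E = +3.96 − (0.0591/2)·(1.456) = +3.917 V.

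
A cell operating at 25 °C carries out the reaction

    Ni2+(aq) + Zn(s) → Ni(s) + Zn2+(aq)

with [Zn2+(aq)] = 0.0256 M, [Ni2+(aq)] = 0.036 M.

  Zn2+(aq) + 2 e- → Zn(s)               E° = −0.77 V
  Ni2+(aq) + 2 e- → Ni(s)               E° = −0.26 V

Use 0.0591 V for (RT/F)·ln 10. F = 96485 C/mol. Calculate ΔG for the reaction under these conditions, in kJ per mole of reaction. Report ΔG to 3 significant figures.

−99.3 kJ/mol

With Ni²⁺/Ni reduced at the cathode, E°cell = −0.26 − (−0.77) = +0.51 V and n = 2.
The reaction quotient is [Zn2+(aq)] / [Ni2+(aq)] = 0.711; by Nernst, E = +0.51 − (0.0591/2)(−0.148) = +0.5144 V.
ΔG = −nFE = −(2)(96485)(+0.5144) J/mol = −99.3 kJ/mol.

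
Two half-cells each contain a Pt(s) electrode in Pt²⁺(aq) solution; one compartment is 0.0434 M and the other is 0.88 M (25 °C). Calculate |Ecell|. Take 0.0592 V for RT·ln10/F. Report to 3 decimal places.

For a concentration cell E°cell = 0, since both electrodes use the same couple.
The compartment with the higher Pt²⁺(aq) concentration (0.88 M) acts as the cathode; ions are reduced there and produced at the dilute (0.0434 M) anode.
With n = 2, Ecell = −(0.0592/2)·log([dilute]/[conc]) = −(0.0592/2)·log(0.0434/0.88) = +0.039 V.

0.039 V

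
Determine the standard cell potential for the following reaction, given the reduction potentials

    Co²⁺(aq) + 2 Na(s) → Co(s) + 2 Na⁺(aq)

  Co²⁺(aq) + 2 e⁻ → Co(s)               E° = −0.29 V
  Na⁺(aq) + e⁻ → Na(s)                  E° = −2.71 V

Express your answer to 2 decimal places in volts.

Co²⁺(aq) gains electrons, so the Co²⁺/Co couple is the cathode; the Na⁺/Na couple is the anode.
E°cell = E°(cathode) − E°(anode) = −0.29 − (−2.71) = +2.42 V.

+2.42 V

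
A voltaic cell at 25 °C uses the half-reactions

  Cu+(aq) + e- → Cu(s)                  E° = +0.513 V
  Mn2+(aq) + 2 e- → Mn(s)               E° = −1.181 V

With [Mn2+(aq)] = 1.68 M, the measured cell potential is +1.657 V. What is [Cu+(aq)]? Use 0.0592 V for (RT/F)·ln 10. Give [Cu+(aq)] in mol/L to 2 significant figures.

With Cu⁺/Cu at the cathode and Mn²⁺/Mn at the anode, E°cell = +0.513 − (−1.181) = +1.694 V (n = 2).
Since E = E° − (0.0592/n)·log Q, log Q = n(E° − E)/0.0592 = 1.250.
The balanced reaction is 2 Cu+(aq) + Mn(s) → 2 Cu(s) + Mn2+(aq), so Q = [Mn2+(aq)] / [Cu+(aq)]^2.
Solving for the unknown gives log [Cu+(aq)] = −0.512, so [Cu+(aq)] ≈ 0.31 M.

0.31 M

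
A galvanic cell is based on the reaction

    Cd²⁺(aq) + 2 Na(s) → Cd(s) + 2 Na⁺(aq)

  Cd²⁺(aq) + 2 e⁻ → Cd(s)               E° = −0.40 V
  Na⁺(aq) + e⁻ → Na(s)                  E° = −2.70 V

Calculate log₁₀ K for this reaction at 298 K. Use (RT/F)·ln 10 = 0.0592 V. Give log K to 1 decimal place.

log K = 77.7

The Cd²⁺/Cd couple is reduced (cathode); E°cell = −0.40 − (−2.70) = +2.30 V with n = 2.
At equilibrium E = 0, so log K = nE°cell / 0.0592 = (2)(+2.30) / 0.0592 = 77.7.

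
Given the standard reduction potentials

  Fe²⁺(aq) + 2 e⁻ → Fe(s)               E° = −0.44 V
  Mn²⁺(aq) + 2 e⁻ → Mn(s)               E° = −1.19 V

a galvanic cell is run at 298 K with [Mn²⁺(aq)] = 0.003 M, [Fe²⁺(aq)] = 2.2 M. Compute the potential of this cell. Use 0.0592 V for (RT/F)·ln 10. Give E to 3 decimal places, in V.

+0.835 V

Since E°(Fe²⁺/Fe) > E°(Mn²⁺/Mn), Fe²⁺/Fe serves as the cathode.
E°cell = −0.44 − (−1.19) = +0.75 V, with n = 2 electrons transferred.
Balancing gives Fe²⁺(aq) + Mn(s) → Fe(s) + Mn²⁺(aq); hence Q = [Mn²⁺(aq)] / [Fe²⁺(aq)] = 0.00136 (log Q = −2.865).
E = E° − (0.0592/n)·log Q = +0.75 − (0.0592/2)(−2.865) = +0.835 V.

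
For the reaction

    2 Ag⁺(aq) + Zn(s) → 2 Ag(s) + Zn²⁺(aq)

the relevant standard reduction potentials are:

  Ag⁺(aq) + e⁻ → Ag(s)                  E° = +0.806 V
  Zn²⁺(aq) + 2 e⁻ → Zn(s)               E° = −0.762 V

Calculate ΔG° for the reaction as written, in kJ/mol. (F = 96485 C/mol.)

−303 kJ/mol

In the reaction as written Ag⁺(aq) is reduced, so the Ag⁺/Ag couple is the cathode and Zn²⁺/Zn is the anode.
E°cell = +0.806 − (−0.762) = +1.568 V; balancing electrons gives n = 2.
ΔG° = −nFE°cell = −(2)(96485)(+1.568) J/mol = −303 kJ/mol.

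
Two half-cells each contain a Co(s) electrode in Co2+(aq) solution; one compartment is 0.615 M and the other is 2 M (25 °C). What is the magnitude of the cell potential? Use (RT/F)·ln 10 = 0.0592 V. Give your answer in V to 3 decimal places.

0.015 V

For a concentration cell E°cell = 0, since both electrodes use the same couple.
The compartment with the higher Co2+(aq) concentration (2 M) acts as the cathode; ions are reduced there and produced at the dilute (0.615 M) anode.
With n = 2, Ecell = −(0.0592/2)·log([dilute]/[conc]) = −(0.0592/2)·log(0.615/2) = +0.015 V.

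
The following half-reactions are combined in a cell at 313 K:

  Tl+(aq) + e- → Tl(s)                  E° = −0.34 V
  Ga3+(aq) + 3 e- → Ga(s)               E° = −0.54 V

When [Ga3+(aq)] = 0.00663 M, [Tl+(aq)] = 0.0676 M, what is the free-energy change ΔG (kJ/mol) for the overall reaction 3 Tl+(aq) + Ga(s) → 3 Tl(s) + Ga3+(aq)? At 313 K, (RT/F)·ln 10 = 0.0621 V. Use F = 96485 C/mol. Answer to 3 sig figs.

E°cell = −0.34 − (−0.54) = +0.20 V; the balanced reaction transfers n = 3 electrons.
Q = [Ga3+(aq)] / [Tl+(aq)]^3 = 21.5, so log Q = 1.332 and E = +0.20 − (0.0621/3)(1.332) = +0.1724 V.
Finally ΔG = −nFE = −(3)(96485 C/mol)(+0.1724 V) = −49.9 kJ/mol.

−49.9 kJ/mol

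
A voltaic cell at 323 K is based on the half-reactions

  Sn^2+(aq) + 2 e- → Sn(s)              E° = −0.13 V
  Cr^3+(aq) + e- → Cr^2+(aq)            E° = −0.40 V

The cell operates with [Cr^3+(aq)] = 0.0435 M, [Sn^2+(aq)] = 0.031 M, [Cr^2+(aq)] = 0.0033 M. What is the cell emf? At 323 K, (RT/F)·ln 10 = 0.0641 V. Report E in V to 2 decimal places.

+0.15 V

Sn²⁺/Sn is reduced (cathode, E° = −0.13 V) and Cr³⁺/Cr²⁺ is oxidized (anode).
The standard potential is −0.13 − (−0.40) = +0.27 V and the balanced reaction transfers n = 2 electrons.
The balanced reaction is Sn^2+(aq) + 2 Cr^2+(aq) → Sn(s) + 2 Cr^3+(aq), so Q = [Cr^3+(aq)]^2 / ([Sn^2+(aq)]·[Cr^2+(aq)]^2) = 5.61×10^3 and log Q = 3.749.
By the Nernst equation, E = +0.27 − (0.0641/2)·(3.749) = +0.15 V.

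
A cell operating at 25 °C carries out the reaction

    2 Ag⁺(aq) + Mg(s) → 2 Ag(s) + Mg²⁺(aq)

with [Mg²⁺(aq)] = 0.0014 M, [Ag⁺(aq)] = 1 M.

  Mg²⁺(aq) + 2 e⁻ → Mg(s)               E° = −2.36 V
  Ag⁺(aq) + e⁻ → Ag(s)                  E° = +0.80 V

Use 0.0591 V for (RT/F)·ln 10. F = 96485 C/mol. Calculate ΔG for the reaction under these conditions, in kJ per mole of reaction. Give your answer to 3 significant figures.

E°cell = +0.80 − (−2.36) = +3.16 V; the balanced reaction transfers n = 2 electrons.
Q = [Mg²⁺(aq)] / [Ag⁺(aq)]^2 = 0.0014, so log Q = −2.854 and E = +3.16 − (0.0591/2)(−2.854) = +3.2443 V.
Finally ΔG = −nFE = −(2)(96485 C/mol)(+3.2443 V) = −626 kJ/mol.

−626 kJ/mol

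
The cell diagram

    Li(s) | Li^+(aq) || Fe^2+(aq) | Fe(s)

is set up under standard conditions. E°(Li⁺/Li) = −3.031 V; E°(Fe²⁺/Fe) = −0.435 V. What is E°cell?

+2.596 V

By convention the left-hand electrode in cell notation is the anode (oxidation) and the right-hand electrode is the cathode (reduction).
E°cell = E°(right) − E°(left) = −0.435 − (−3.031) = +2.596 V.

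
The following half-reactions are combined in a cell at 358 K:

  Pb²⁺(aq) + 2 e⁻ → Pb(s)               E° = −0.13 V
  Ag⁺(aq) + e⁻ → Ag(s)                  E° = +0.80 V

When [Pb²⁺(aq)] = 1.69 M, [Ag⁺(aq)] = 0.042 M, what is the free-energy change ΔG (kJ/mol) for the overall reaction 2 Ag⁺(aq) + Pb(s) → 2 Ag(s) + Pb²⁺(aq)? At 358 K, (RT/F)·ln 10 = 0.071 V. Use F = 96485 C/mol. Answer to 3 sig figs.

The standard cell potential is +0.80 − (−0.13) = +0.93 V, with n = 2 electrons in the balanced equation.
The reaction quotient is [Pb²⁺(aq)] / [Ag⁺(aq)]^2 = 958; by Nernst, E = +0.93 − (0.071/2)(2.981) = +0.8242 V.
Finally ΔG = −nFE = −(2)(96485 C/mol)(+0.8242 V) = −159 kJ/mol.

−159 kJ/mol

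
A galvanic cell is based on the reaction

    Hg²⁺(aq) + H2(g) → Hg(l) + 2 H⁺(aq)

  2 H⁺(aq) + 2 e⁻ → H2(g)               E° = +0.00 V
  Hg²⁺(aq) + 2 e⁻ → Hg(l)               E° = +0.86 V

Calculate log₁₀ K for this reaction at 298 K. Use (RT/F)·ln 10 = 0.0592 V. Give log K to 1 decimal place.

The Hg²⁺/Hg couple is reduced (cathode); E°cell = +0.86 − (+0.00) = +0.86 V with n = 2.
At equilibrium E = 0, so log K = nE°cell / 0.0592 = (2)(+0.86) / 0.0592 = 29.1.

log K = 29.1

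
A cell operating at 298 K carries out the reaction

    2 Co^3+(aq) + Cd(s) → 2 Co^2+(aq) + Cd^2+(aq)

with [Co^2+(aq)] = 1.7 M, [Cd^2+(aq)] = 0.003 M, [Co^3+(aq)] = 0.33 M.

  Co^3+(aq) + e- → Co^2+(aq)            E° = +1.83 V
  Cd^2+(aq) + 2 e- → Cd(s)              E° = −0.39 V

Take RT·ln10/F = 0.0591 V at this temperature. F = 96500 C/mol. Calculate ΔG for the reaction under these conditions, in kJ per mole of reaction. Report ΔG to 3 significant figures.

−435 kJ/mol

E°cell = +1.83 − (−0.39) = +2.22 V; the balanced reaction transfers n = 2 electrons.
Here Q = ([Co^2+(aq)]^2·[Cd^2+(aq)]) / [Co^3+(aq)]^2 = 0.0796 (log Q = −1.099), giving E = +2.22 − (0.0591/2)·(−1.099) = +2.2525 V.
Finally ΔG = −nFE = −(2)(96500 C/mol)(+2.2525 V) = −435 kJ/mol.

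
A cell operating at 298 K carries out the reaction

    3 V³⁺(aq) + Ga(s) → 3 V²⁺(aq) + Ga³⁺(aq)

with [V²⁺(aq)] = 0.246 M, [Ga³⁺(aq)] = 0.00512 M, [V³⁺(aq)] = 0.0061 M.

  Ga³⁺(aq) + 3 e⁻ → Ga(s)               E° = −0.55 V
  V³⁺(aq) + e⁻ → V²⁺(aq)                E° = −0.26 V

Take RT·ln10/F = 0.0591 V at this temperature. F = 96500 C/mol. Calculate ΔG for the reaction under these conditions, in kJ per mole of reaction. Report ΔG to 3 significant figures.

The standard cell potential is −0.26 − (−0.55) = +0.29 V, with n = 3 electrons in the balanced equation.
The reaction quotient is ([V²⁺(aq)]^3·[Ga³⁺(aq)]) / [V³⁺(aq)]^3 = 336; by Nernst, E = +0.29 − (0.0591/3)(2.526) = +0.2402 V.
ΔG = −nFE = −(3)(96500)(+0.2402) J/mol = −69.5 kJ/mol.

−69.5 kJ/mol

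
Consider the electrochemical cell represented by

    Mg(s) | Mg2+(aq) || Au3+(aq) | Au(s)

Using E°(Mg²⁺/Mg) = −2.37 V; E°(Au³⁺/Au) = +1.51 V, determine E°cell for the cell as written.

By convention the left-hand electrode in cell notation is the anode (oxidation) and the right-hand electrode is the cathode (reduction).
E°cell = E°(right) − E°(left) = +1.51 − (−2.37) = +3.88 V.

+3.88 V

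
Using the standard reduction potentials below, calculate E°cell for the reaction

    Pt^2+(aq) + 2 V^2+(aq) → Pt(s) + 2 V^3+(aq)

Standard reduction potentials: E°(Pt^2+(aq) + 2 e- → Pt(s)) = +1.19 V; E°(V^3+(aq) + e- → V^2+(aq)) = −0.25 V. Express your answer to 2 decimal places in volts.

+1.44 V

Pt^2+(aq) gains electrons, so the Pt²⁺/Pt couple is the cathode; the V³⁺/V²⁺ couple is the anode.
E°cell = E°(cathode) − E°(anode) = +1.19 − (−0.25) = +1.44 V.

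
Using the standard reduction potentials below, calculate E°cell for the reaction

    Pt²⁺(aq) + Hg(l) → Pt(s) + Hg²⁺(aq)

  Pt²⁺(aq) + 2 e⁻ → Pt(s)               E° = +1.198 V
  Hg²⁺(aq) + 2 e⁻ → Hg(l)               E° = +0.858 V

In the reaction as written, Pt²⁺(aq) is reduced (cathode) and Hg²⁺(aq) is produced by oxidation at the anode.
E°cell = E°(cathode) − E°(anode) = +1.198 − (+0.858) = +0.340 V.

+0.340 V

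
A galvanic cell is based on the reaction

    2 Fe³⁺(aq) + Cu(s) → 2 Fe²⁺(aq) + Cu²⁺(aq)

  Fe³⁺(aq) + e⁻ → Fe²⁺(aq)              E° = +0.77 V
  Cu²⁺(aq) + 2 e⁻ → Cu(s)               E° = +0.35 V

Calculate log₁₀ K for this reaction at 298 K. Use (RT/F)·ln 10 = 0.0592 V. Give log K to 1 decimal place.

log K = 14.2

The Fe³⁺/Fe²⁺ couple is reduced (cathode); E°cell = +0.77 − (+0.35) = +0.42 V with n = 2.
At equilibrium E = 0, so log K = nE°cell / 0.0592 = (2)(+0.42) / 0.0592 = 14.2.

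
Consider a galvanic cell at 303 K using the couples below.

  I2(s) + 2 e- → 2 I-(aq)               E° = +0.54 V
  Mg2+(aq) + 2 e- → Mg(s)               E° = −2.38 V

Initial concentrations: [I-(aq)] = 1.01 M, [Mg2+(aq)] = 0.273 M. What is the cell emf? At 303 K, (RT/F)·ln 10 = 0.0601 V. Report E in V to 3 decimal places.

+2.937 V

I₂/I⁻ is reduced (cathode, E° = +0.54 V) and Mg²⁺/Mg is oxidized (anode).
E°cell = E°cat − E°an = +0.54 − (−2.38) = +2.92 V; n = 2.
For the overall reaction I2(s) + Mg(s) → 2 I-(aq) + Mg2+(aq), Q = [I-(aq)]^2·[Mg2+(aq)] = 0.278, giving log Q = −0.555.
Applying E = E° − (RT ln10/nF)·log Q gives +2.92 − (0.0601/2)(−0.555) = +2.937 V.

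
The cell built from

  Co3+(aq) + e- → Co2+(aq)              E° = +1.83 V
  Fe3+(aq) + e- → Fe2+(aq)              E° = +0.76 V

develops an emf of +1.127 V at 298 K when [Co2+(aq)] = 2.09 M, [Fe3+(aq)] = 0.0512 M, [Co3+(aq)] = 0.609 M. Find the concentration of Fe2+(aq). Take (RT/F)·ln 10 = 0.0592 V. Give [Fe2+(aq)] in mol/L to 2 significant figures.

Co³⁺/Co²⁺ is the cathode (higher E°); E°cell = +1.83 − (+0.76) = +1.07 V with n = 1.
From the Nernst equation, log Q = n(E° − E)/0.0592 = 1·(+1.07 − (+1.127))/0.0592 = −0.963.
Balancing electrons gives Co3+(aq) + Fe2+(aq) → Co2+(aq) + Fe3+(aq); thus Q = ([Co2+(aq)]·[Fe3+(aq)]) / ([Co3+(aq)]·[Fe2+(aq)]).
Solving for the unknown gives log [Fe2+(aq)] = 0.208, so [Fe2+(aq)] ≈ 1.6 M.

1.6 M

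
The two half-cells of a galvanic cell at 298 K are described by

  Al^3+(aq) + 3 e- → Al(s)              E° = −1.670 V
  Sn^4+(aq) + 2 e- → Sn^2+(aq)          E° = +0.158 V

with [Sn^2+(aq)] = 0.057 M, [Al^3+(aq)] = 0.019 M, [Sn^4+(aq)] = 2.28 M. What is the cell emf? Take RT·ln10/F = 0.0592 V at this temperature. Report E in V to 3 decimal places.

+1.909 V

The Sn⁴⁺/Sn²⁺ couple has the more positive E°, so it is the cathode; Al³⁺/Al is the anode.
E°cell = E°cat − E°an = +0.158 − (−1.670) = +1.828 V; n = 6.
Balancing gives 3 Sn^4+(aq) + 2 Al(s) → 3 Sn^2+(aq) + 2 Al^3+(aq); hence Q = ([Sn^2+(aq)]^3·[Al^3+(aq)]^2) / [Sn^4+(aq)]^3 = 5.64×10^−9 (log Q = −8.249).
E = E° − (0.0592/n)·log Q = +1.828 − (0.0592/6)(−8.249) = +1.909 V.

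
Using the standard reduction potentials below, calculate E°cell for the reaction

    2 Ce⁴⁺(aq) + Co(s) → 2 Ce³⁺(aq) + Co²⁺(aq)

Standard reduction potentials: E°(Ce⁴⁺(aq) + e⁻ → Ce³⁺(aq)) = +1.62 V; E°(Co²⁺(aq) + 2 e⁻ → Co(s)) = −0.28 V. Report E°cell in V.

+1.90 V

In the reaction as written, Ce⁴⁺(aq) is reduced (cathode) and Co²⁺(aq) is produced by oxidation at the anode.
E°cell = E°(cathode) − E°(anode) = +1.62 − (−0.28) = +1.90 V.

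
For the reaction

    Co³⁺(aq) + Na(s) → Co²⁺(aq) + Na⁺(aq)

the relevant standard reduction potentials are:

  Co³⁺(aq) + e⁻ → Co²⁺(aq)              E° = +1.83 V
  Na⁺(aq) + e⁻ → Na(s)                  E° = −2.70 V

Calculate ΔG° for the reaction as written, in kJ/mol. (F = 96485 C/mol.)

−437 kJ/mol

In the reaction as written Co³⁺(aq) is reduced, so the Co³⁺/Co²⁺ couple is the cathode and Na⁺/Na is the anode.
E°cell = +1.83 − (−2.70) = +4.53 V; balancing electrons gives n = 1.
ΔG° = −nFE°cell = −(1)(96485)(+4.53) J/mol = −437 kJ/mol.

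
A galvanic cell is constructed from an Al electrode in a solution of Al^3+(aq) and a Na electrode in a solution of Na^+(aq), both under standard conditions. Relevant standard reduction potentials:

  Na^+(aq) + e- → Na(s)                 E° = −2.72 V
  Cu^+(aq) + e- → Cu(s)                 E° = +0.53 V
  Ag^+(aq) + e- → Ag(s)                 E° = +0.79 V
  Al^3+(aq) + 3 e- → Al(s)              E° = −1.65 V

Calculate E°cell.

+1.07 V

The Al³⁺/Al couple has the higher E°, so Al ion is reduced (cathode) and Na is oxidized (anode).
E°cell = E°(cathode) − E°(anode) = −1.65 − (−2.72) = +1.07 V.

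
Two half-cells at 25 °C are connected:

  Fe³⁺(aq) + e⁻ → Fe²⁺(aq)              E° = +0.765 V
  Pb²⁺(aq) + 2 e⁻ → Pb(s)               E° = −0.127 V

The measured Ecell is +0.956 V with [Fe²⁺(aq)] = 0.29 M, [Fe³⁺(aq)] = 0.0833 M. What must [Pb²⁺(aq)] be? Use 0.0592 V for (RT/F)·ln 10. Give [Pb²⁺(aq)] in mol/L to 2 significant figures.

0.00057 M

Fe³⁺/Fe²⁺ is the cathode (higher E°); E°cell = +0.765 − (−0.127) = +0.892 V with n = 2.
Rearranging E = E° − (0.0592/n)·log Q gives log Q = 2(+0.892 − (+0.956))/0.0592 = −2.162.
For 2 Fe³⁺(aq) + Pb(s) → 2 Fe²⁺(aq) + Pb²⁺(aq), the reaction quotient is Q = ([Fe²⁺(aq)]^2·[Pb²⁺(aq)]) / [Fe³⁺(aq)]^2.
Isolating [Pb²⁺(aq)] in Q = 10^{−2.162} yields log [Pb²⁺(aq)] = −3.246, i.e. 0.00057 M.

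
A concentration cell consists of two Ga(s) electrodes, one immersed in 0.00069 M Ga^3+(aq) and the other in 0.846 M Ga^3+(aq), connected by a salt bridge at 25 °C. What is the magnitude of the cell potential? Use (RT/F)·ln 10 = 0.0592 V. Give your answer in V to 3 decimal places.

0.061 V

For a concentration cell E°cell = 0, since both electrodes use the same couple.
The compartment with the higher Ga^3+(aq) concentration (0.846 M) acts as the cathode; ions are reduced there and produced at the dilute (0.00069 M) anode.
With n = 3, Ecell = −(0.0592/3)·log([dilute]/[conc]) = −(0.0592/3)·log(0.00069/0.846) = +0.061 V.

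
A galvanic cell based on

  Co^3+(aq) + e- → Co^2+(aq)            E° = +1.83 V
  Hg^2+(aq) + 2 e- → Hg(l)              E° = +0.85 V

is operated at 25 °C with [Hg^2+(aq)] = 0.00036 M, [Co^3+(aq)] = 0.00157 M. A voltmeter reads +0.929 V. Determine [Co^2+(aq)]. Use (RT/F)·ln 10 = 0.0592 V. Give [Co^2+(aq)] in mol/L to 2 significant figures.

0.60 M

With Co³⁺/Co²⁺ at the cathode and Hg²⁺/Hg at the anode, E°cell = +1.83 − (+0.85) = +0.98 V (n = 2).
From the Nernst equation, log Q = n(E° − E)/0.0592 = 2·(+0.98 − (+0.929))/0.0592 = 1.723.
The balanced reaction is 2 Co^3+(aq) + Hg(l) → 2 Co^2+(aq) + Hg^2+(aq), so Q = ([Co^2+(aq)]^2·[Hg^2+(aq)]) / [Co^3+(aq)]^2.
Solving for the unknown gives log [Co^2+(aq)] = −0.221, so [Co^2+(aq)] ≈ 0.60 M.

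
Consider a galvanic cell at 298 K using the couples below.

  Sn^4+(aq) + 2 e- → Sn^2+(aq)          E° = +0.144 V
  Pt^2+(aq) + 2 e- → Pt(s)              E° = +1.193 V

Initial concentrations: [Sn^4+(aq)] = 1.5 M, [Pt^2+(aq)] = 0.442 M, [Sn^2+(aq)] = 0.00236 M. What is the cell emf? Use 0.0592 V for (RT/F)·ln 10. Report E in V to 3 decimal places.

Pt²⁺/Pt is reduced (cathode, E° = +1.193 V) and Sn⁴⁺/Sn²⁺ is oxidized (anode).
E°cell = +1.193 − (+0.144) = +1.049 V, with n = 2 electrons transferred.
Balancing gives Pt^2+(aq) + Sn^2+(aq) → Pt(s) + Sn^4+(aq); hence Q = [Sn^4+(aq)] / ([Pt^2+(aq)]·[Sn^2+(aq)]) = 1.44×10^3 (log Q = 3.158).
Applying E = E° − (RT ln10/nF)·log Q gives +1.049 − (0.0592/2)(3.158) = +0.956 V.

+0.956 V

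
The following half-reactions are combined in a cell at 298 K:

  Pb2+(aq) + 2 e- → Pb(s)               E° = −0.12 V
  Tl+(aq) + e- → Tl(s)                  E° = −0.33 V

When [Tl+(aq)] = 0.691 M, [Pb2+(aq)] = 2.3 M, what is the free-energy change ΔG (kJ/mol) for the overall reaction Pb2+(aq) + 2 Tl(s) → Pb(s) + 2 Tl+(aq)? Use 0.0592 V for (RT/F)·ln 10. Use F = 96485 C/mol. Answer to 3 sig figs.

−44.4 kJ/mol

The standard cell potential is −0.12 − (−0.33) = +0.21 V, with n = 2 electrons in the balanced equation.
Q = [Tl+(aq)]^2 / [Pb2+(aq)] = 0.208, so log Q = −0.683 and E = +0.21 − (0.0592/2)(−0.683) = +0.2302 V.
Finally ΔG = −nFE = −(2)(96485 C/mol)(+0.2302 V) = −44.4 kJ/mol.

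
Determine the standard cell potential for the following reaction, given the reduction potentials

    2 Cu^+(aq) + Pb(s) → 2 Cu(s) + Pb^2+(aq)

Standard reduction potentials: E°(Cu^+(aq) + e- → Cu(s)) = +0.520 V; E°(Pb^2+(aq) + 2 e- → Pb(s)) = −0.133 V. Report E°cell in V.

+0.653 V

In the reaction as written, Cu^+(aq) is reduced (cathode) and Pb^2+(aq) is produced by oxidation at the anode.
E°cell = E°(cathode) − E°(anode) = +0.520 − (−0.133) = +0.653 V.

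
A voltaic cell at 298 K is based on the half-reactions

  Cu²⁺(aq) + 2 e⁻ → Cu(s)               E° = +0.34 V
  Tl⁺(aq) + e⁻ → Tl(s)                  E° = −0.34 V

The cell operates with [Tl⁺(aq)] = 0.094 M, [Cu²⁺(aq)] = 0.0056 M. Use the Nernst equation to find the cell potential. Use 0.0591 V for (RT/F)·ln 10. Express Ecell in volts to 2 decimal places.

Since E°(Cu²⁺/Cu) > E°(Tl⁺/Tl), Cu²⁺/Cu serves as the cathode.
E°cell = E°cat − E°an = +0.34 − (−0.34) = +0.68 V; n = 2.
The balanced reaction is Cu²⁺(aq) + 2 Tl(s) → Cu(s) + 2 Tl⁺(aq), so Q = [Tl⁺(aq)]^2 / [Cu²⁺(aq)] = 1.58 and log Q = 0.198.
Applying E = E° − (RT ln10/nF)·log Q gives +0.68 − (0.0591/2)(0.198) = +0.67 V.

+0.67 V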